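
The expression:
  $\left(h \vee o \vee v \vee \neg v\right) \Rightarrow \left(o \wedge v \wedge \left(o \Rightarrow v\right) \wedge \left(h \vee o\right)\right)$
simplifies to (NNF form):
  $o \wedge v$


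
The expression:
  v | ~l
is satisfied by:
  {v: True, l: False}
  {l: False, v: False}
  {l: True, v: True}


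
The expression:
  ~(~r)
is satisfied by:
  {r: True}


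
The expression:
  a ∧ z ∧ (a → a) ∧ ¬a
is never true.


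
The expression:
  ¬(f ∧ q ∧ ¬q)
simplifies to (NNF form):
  True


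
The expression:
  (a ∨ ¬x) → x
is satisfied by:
  {x: True}


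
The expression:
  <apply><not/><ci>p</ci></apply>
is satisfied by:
  {p: False}


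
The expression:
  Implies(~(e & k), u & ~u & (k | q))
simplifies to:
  e & k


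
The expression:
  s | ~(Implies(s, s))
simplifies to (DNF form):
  s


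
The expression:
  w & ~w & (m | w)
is never true.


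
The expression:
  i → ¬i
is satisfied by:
  {i: False}


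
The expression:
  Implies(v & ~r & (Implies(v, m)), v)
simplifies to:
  True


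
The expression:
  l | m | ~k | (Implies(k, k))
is always true.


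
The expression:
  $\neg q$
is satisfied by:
  {q: False}


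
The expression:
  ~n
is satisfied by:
  {n: False}


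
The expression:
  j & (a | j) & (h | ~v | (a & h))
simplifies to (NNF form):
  j & (h | ~v)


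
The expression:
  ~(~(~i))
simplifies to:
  ~i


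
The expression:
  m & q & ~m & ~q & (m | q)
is never true.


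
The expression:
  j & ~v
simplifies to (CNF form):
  j & ~v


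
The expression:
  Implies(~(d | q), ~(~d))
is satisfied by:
  {d: True, q: True}
  {d: True, q: False}
  {q: True, d: False}


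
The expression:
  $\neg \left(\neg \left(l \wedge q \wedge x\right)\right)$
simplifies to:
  $l \wedge q \wedge x$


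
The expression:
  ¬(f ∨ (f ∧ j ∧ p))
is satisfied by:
  {f: False}


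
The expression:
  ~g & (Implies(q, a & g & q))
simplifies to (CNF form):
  ~g & ~q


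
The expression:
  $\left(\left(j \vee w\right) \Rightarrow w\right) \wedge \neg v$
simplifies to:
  $\neg v \wedge \left(w \vee \neg j\right)$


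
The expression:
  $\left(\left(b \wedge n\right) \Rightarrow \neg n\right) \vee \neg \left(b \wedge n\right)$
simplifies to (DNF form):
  $\neg b \vee \neg n$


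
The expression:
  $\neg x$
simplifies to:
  $\neg x$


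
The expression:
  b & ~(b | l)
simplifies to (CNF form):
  False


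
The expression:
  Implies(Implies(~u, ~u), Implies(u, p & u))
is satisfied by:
  {p: True, u: False}
  {u: False, p: False}
  {u: True, p: True}


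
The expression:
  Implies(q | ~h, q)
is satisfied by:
  {q: True, h: True}
  {q: True, h: False}
  {h: True, q: False}


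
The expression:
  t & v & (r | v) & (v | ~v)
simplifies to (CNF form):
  t & v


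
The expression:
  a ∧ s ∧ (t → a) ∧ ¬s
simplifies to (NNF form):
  False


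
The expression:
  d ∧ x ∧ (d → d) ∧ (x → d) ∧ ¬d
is never true.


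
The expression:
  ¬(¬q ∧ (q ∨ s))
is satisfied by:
  {q: True, s: False}
  {s: False, q: False}
  {s: True, q: True}


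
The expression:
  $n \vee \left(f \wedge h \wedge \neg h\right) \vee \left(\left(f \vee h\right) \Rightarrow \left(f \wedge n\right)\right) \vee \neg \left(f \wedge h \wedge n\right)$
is always true.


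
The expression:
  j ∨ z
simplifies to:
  j ∨ z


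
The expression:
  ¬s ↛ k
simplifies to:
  k ∨ ¬s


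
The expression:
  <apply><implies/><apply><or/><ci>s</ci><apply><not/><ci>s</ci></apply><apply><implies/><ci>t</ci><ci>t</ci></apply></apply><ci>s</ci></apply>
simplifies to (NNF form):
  <ci>s</ci>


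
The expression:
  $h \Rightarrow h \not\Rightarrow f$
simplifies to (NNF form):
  $\neg f \vee \neg h$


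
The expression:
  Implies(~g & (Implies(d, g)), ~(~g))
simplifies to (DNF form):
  d | g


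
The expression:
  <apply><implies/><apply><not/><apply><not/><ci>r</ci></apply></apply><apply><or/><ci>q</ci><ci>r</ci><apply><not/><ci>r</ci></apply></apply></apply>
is always true.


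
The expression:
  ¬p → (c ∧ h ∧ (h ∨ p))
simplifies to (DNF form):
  p ∨ (c ∧ h)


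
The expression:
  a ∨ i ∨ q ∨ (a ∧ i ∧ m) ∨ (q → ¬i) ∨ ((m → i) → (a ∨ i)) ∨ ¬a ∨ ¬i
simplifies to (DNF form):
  True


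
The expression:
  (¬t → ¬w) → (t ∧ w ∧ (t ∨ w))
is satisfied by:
  {w: True}


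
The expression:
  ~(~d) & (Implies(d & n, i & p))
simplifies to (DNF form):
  (d & ~n) | (d & i & p) | (d & i & ~n) | (d & p & ~n)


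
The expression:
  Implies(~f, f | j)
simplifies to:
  f | j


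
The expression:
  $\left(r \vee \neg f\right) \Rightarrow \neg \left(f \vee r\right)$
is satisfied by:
  {r: False}


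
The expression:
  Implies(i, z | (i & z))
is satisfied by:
  {z: True, i: False}
  {i: False, z: False}
  {i: True, z: True}


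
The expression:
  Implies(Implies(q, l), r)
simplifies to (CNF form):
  (q | r) & (r | ~l)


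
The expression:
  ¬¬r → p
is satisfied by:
  {p: True, r: False}
  {r: False, p: False}
  {r: True, p: True}


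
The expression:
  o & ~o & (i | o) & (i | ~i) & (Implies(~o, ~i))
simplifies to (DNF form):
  False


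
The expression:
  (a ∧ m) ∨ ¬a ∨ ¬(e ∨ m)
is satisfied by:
  {m: True, e: False, a: False}
  {e: False, a: False, m: False}
  {a: True, m: True, e: False}
  {a: True, e: False, m: False}
  {m: True, e: True, a: False}
  {e: True, m: False, a: False}
  {a: True, e: True, m: True}


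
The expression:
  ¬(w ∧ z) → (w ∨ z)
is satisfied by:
  {z: True, w: True}
  {z: True, w: False}
  {w: True, z: False}


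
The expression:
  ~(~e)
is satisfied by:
  {e: True}


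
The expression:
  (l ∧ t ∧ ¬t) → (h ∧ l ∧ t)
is always true.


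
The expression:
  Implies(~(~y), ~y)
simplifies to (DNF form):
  ~y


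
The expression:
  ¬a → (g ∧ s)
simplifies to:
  a ∨ (g ∧ s)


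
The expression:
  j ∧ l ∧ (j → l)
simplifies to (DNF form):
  j ∧ l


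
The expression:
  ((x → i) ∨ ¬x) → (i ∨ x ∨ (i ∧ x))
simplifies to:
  i ∨ x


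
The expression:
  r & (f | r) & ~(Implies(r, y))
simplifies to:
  r & ~y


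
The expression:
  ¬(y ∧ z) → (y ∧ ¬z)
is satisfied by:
  {y: True}


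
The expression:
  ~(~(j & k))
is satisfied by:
  {j: True, k: True}


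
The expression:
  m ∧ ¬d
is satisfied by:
  {m: True, d: False}


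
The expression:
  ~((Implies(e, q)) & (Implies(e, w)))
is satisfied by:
  {e: True, w: False, q: False}
  {q: True, e: True, w: False}
  {w: True, e: True, q: False}


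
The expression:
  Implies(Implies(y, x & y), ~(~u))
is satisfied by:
  {u: True, y: True, x: False}
  {u: True, y: False, x: False}
  {x: True, u: True, y: True}
  {x: True, u: True, y: False}
  {y: True, x: False, u: False}


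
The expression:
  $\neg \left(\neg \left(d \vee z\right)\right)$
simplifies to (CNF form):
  $d \vee z$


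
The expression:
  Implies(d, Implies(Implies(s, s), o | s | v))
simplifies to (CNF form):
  o | s | v | ~d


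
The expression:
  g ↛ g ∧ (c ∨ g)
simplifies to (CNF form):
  False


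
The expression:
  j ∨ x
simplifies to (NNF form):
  j ∨ x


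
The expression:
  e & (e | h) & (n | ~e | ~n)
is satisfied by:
  {e: True}


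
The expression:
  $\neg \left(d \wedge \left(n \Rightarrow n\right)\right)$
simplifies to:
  $\neg d$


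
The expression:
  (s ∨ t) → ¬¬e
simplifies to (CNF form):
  (e ∨ ¬s) ∧ (e ∨ ¬t)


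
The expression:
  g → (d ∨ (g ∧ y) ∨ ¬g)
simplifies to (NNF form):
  d ∨ y ∨ ¬g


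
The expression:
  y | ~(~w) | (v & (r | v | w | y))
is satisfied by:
  {y: True, v: True, w: True}
  {y: True, v: True, w: False}
  {y: True, w: True, v: False}
  {y: True, w: False, v: False}
  {v: True, w: True, y: False}
  {v: True, w: False, y: False}
  {w: True, v: False, y: False}


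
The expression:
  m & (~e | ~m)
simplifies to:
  m & ~e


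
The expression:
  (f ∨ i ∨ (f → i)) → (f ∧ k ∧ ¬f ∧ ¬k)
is never true.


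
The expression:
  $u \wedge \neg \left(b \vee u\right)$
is never true.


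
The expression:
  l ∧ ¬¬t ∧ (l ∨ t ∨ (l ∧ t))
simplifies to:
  l ∧ t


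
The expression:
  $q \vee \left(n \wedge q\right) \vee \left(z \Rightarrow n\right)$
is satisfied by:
  {n: True, q: True, z: False}
  {n: True, z: False, q: False}
  {q: True, z: False, n: False}
  {q: False, z: False, n: False}
  {n: True, q: True, z: True}
  {n: True, z: True, q: False}
  {q: True, z: True, n: False}


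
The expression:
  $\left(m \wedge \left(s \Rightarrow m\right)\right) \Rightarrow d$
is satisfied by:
  {d: True, m: False}
  {m: False, d: False}
  {m: True, d: True}


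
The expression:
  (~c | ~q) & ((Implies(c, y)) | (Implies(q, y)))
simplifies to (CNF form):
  ~c | ~q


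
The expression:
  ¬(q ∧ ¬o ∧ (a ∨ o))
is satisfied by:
  {o: True, q: False, a: False}
  {q: False, a: False, o: False}
  {a: True, o: True, q: False}
  {a: True, q: False, o: False}
  {o: True, q: True, a: False}
  {q: True, o: False, a: False}
  {a: True, q: True, o: True}


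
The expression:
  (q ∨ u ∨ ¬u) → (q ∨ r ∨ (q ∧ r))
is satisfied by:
  {r: True, q: True}
  {r: True, q: False}
  {q: True, r: False}


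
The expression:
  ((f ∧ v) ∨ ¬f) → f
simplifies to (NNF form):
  f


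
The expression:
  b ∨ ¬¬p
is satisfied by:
  {b: True, p: True}
  {b: True, p: False}
  {p: True, b: False}


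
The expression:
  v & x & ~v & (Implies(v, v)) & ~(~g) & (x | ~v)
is never true.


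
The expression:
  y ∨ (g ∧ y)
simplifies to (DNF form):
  y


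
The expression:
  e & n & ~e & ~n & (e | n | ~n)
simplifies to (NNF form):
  False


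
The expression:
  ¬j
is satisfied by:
  {j: False}


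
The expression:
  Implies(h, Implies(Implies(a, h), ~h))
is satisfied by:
  {h: False}


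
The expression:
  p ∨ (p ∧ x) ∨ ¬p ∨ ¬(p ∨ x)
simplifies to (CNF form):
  True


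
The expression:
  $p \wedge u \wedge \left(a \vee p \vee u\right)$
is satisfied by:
  {p: True, u: True}


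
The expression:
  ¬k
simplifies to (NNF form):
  ¬k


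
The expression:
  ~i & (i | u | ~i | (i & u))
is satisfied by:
  {i: False}


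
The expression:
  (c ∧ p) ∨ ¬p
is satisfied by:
  {c: True, p: False}
  {p: False, c: False}
  {p: True, c: True}


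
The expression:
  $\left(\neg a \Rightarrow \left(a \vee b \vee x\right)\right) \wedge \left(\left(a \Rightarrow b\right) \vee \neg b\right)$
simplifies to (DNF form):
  $a \vee b \vee x$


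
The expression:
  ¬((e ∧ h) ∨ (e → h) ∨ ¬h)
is never true.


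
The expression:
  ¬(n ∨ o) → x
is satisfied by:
  {n: True, x: True, o: True}
  {n: True, x: True, o: False}
  {n: True, o: True, x: False}
  {n: True, o: False, x: False}
  {x: True, o: True, n: False}
  {x: True, o: False, n: False}
  {o: True, x: False, n: False}


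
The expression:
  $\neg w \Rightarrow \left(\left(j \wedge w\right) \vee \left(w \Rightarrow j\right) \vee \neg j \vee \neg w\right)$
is always true.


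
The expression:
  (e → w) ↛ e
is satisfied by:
  {e: False}


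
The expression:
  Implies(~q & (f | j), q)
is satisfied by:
  {q: True, f: False, j: False}
  {j: True, q: True, f: False}
  {q: True, f: True, j: False}
  {j: True, q: True, f: True}
  {j: False, f: False, q: False}


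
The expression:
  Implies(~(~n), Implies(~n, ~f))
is always true.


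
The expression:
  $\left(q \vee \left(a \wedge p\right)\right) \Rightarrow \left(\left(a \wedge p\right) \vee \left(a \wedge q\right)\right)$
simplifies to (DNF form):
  $a \vee \neg q$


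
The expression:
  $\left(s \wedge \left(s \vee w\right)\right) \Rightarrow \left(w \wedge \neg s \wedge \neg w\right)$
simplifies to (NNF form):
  $\neg s$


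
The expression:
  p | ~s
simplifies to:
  p | ~s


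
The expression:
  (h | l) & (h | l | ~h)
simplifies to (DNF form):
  h | l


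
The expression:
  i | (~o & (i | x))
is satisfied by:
  {i: True, x: True, o: False}
  {i: True, o: False, x: False}
  {i: True, x: True, o: True}
  {i: True, o: True, x: False}
  {x: True, o: False, i: False}


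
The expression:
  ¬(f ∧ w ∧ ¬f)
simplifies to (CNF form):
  True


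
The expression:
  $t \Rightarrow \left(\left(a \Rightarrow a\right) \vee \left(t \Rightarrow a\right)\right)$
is always true.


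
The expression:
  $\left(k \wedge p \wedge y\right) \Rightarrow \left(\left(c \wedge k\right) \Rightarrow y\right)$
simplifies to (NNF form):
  $\text{True}$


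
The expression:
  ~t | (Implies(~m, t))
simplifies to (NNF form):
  True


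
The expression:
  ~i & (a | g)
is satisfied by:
  {a: True, g: True, i: False}
  {a: True, g: False, i: False}
  {g: True, a: False, i: False}


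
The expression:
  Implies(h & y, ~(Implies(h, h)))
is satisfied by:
  {h: False, y: False}
  {y: True, h: False}
  {h: True, y: False}


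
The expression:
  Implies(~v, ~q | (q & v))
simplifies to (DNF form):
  v | ~q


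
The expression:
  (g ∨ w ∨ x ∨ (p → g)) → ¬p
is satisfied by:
  {x: False, w: False, p: False, g: False}
  {g: True, x: False, w: False, p: False}
  {w: True, g: False, x: False, p: False}
  {g: True, w: True, x: False, p: False}
  {x: True, g: False, w: False, p: False}
  {g: True, x: True, w: False, p: False}
  {w: True, x: True, g: False, p: False}
  {g: True, w: True, x: True, p: False}
  {p: True, g: False, x: False, w: False}


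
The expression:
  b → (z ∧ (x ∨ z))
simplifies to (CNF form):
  z ∨ ¬b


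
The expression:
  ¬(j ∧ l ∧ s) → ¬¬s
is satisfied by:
  {s: True}


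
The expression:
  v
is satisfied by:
  {v: True}


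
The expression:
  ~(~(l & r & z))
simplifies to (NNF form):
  l & r & z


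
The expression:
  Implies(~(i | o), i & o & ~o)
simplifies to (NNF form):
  i | o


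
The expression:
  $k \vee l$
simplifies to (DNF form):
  $k \vee l$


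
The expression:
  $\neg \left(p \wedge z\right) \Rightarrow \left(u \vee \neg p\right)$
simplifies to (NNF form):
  $u \vee z \vee \neg p$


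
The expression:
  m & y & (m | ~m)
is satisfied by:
  {m: True, y: True}


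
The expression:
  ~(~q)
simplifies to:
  q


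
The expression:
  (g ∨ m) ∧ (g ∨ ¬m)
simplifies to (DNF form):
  g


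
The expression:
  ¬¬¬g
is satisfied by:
  {g: False}


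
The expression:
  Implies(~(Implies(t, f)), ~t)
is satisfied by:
  {f: True, t: False}
  {t: False, f: False}
  {t: True, f: True}


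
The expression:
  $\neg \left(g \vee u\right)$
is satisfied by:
  {g: False, u: False}


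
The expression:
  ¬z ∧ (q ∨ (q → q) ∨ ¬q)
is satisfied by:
  {z: False}


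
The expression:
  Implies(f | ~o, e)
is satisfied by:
  {o: True, e: True, f: False}
  {e: True, f: False, o: False}
  {o: True, e: True, f: True}
  {e: True, f: True, o: False}
  {o: True, f: False, e: False}


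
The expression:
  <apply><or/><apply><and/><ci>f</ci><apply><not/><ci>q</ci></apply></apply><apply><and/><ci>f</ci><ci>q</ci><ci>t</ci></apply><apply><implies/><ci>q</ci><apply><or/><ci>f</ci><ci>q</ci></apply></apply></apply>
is always true.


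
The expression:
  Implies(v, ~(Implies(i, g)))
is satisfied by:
  {i: True, g: False, v: False}
  {g: False, v: False, i: False}
  {i: True, g: True, v: False}
  {g: True, i: False, v: False}
  {v: True, i: True, g: False}


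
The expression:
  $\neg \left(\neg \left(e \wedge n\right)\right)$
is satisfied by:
  {e: True, n: True}


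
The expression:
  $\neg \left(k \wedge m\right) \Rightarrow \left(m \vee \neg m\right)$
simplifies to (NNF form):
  $\text{True}$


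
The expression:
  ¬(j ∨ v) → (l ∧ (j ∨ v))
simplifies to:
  j ∨ v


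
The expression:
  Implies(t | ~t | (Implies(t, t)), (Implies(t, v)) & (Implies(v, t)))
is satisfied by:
  {v: False, t: False}
  {t: True, v: True}


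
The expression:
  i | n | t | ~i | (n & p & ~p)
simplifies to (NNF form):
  True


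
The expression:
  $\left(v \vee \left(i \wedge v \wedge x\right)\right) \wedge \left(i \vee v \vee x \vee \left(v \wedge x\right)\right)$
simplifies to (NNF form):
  $v$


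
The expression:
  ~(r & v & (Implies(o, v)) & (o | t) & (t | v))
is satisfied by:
  {t: False, v: False, r: False, o: False}
  {o: True, t: False, v: False, r: False}
  {t: True, o: False, v: False, r: False}
  {o: True, t: True, v: False, r: False}
  {r: True, o: False, t: False, v: False}
  {r: True, o: True, t: False, v: False}
  {r: True, t: True, o: False, v: False}
  {r: True, o: True, t: True, v: False}
  {v: True, r: False, t: False, o: False}
  {v: True, o: True, r: False, t: False}
  {v: True, t: True, r: False, o: False}
  {o: True, v: True, t: True, r: False}
  {v: True, r: True, o: False, t: False}


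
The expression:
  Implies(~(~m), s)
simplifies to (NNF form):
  s | ~m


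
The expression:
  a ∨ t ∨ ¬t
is always true.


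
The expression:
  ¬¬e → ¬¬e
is always true.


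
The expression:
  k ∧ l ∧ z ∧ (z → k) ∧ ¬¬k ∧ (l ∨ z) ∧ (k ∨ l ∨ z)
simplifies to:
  k ∧ l ∧ z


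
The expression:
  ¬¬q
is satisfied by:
  {q: True}


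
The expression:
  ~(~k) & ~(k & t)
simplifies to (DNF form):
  k & ~t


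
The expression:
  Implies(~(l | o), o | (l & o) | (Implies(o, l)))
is always true.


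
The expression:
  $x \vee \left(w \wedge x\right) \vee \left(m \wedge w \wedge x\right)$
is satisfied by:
  {x: True}


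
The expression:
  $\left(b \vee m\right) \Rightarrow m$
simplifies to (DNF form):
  $m \vee \neg b$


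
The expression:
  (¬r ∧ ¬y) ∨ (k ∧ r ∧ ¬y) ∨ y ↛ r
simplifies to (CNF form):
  (k ∨ ¬r) ∧ (¬r ∨ ¬y)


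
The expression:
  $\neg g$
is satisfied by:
  {g: False}


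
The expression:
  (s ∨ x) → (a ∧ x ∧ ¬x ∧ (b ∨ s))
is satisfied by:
  {x: False, s: False}


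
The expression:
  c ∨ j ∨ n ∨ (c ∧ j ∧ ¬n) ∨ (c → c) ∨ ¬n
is always true.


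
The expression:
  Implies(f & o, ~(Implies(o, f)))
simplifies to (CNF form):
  ~f | ~o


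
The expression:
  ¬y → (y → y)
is always true.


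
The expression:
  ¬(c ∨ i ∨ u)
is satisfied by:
  {u: False, i: False, c: False}


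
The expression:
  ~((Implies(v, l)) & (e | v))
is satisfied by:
  {e: False, l: False, v: False}
  {v: True, e: False, l: False}
  {l: True, e: False, v: False}
  {v: True, e: True, l: False}


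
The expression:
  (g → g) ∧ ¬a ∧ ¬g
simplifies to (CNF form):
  ¬a ∧ ¬g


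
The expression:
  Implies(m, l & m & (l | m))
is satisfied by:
  {l: True, m: False}
  {m: False, l: False}
  {m: True, l: True}


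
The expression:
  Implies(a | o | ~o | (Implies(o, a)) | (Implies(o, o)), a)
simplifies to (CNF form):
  a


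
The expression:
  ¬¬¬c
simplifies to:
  ¬c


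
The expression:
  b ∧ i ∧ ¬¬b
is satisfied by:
  {i: True, b: True}


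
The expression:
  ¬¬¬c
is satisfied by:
  {c: False}


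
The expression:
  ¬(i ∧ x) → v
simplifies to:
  v ∨ (i ∧ x)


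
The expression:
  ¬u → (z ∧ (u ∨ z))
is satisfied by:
  {z: True, u: True}
  {z: True, u: False}
  {u: True, z: False}


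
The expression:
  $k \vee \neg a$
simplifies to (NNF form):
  $k \vee \neg a$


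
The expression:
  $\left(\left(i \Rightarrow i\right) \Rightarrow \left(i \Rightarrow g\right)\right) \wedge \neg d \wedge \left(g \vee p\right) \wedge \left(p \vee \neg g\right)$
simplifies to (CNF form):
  $p \wedge \neg d \wedge \left(g \vee \neg i\right)$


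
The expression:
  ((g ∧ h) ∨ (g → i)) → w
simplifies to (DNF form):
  w ∨ (g ∧ ¬h ∧ ¬i)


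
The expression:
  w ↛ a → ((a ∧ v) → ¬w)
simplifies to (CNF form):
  True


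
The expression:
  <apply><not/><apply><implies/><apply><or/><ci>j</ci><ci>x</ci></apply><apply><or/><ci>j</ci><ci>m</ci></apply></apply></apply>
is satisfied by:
  {x: True, j: False, m: False}


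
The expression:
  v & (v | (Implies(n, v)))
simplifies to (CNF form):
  v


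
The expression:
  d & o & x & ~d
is never true.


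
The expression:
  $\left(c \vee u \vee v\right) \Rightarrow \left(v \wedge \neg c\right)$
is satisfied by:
  {v: True, u: False, c: False}
  {u: False, c: False, v: False}
  {v: True, u: True, c: False}


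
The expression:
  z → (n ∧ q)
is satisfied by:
  {n: True, q: True, z: False}
  {n: True, q: False, z: False}
  {q: True, n: False, z: False}
  {n: False, q: False, z: False}
  {n: True, z: True, q: True}


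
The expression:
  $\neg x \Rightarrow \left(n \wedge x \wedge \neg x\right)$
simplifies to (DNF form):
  $x$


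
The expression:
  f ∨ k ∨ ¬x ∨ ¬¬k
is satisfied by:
  {k: True, f: True, x: False}
  {k: True, f: False, x: False}
  {f: True, k: False, x: False}
  {k: False, f: False, x: False}
  {x: True, k: True, f: True}
  {x: True, k: True, f: False}
  {x: True, f: True, k: False}


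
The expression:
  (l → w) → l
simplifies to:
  l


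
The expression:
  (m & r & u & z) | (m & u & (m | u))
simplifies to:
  m & u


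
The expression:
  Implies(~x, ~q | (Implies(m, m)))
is always true.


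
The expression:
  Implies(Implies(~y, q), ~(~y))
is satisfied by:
  {y: True, q: False}
  {q: False, y: False}
  {q: True, y: True}


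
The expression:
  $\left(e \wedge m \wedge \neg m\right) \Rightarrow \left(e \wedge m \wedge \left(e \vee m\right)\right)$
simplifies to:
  $\text{True}$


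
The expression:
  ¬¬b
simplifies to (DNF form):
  b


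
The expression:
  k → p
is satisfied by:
  {p: True, k: False}
  {k: False, p: False}
  {k: True, p: True}


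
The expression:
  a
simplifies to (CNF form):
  a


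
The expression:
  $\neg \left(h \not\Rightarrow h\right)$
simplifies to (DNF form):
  $\text{True}$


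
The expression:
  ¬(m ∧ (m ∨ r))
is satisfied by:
  {m: False}


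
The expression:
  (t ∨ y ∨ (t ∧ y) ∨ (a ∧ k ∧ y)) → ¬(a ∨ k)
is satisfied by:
  {t: False, k: False, y: False, a: False}
  {a: True, t: False, k: False, y: False}
  {y: True, t: False, k: False, a: False}
  {k: True, a: False, t: False, y: False}
  {a: True, k: True, t: False, y: False}
  {t: True, a: False, k: False, y: False}
  {y: True, t: True, a: False, k: False}


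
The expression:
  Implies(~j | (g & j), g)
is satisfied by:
  {g: True, j: True}
  {g: True, j: False}
  {j: True, g: False}


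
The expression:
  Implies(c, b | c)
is always true.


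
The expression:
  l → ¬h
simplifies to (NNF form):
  ¬h ∨ ¬l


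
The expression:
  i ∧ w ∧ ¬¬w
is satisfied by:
  {i: True, w: True}


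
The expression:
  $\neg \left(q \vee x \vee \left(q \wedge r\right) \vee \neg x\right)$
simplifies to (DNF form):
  $\text{False}$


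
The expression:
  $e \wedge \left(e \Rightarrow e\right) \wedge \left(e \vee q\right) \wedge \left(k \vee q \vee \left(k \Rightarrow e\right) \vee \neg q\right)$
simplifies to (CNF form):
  $e$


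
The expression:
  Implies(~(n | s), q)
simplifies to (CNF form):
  n | q | s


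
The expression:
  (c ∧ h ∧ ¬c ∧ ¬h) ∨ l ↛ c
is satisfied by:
  {l: True, c: False}


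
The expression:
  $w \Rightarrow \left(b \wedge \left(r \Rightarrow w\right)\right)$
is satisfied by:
  {b: True, w: False}
  {w: False, b: False}
  {w: True, b: True}


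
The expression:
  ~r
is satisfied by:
  {r: False}


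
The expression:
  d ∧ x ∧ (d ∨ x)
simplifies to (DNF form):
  d ∧ x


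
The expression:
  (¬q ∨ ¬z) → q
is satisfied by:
  {q: True}


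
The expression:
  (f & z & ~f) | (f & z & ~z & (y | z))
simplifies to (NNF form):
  False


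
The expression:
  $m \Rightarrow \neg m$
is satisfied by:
  {m: False}


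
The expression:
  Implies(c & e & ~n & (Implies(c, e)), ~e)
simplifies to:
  n | ~c | ~e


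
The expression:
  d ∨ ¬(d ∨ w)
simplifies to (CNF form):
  d ∨ ¬w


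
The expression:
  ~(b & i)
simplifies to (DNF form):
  ~b | ~i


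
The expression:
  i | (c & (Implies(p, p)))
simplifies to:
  c | i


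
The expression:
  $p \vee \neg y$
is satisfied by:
  {p: True, y: False}
  {y: False, p: False}
  {y: True, p: True}


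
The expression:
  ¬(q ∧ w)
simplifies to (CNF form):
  ¬q ∨ ¬w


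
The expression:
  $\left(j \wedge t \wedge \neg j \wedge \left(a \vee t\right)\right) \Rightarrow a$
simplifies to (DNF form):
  $\text{True}$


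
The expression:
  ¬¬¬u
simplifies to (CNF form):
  ¬u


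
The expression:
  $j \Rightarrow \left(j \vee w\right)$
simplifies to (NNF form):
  $\text{True}$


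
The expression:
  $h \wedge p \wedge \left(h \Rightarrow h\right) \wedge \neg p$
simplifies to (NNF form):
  $\text{False}$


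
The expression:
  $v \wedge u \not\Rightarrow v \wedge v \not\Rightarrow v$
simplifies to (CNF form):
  $\text{False}$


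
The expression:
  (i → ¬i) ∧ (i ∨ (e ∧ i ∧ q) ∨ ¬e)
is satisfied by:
  {i: False, e: False}


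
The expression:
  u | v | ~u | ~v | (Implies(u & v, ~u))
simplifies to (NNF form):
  True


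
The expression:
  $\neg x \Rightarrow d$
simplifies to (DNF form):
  $d \vee x$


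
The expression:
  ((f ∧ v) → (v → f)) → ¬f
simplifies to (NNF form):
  ¬f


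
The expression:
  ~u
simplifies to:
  ~u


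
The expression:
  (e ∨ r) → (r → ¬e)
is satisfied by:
  {e: False, r: False}
  {r: True, e: False}
  {e: True, r: False}


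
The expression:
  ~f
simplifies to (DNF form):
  ~f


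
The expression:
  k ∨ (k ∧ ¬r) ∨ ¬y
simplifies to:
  k ∨ ¬y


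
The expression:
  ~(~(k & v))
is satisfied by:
  {k: True, v: True}


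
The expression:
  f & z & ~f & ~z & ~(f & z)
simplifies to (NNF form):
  False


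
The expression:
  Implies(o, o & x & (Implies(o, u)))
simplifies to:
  ~o | (u & x)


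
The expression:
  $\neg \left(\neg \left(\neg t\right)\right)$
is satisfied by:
  {t: False}


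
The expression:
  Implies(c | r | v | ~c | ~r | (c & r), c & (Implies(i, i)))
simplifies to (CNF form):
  c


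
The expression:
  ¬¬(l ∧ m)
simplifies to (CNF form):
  l ∧ m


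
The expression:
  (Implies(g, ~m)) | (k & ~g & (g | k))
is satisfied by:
  {g: False, m: False}
  {m: True, g: False}
  {g: True, m: False}


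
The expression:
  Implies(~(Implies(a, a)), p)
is always true.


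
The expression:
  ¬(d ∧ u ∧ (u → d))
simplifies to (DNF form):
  ¬d ∨ ¬u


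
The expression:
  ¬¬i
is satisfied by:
  {i: True}


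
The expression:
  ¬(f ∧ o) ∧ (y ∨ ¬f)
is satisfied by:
  {y: True, f: False, o: False}
  {y: False, f: False, o: False}
  {o: True, y: True, f: False}
  {o: True, y: False, f: False}
  {f: True, y: True, o: False}


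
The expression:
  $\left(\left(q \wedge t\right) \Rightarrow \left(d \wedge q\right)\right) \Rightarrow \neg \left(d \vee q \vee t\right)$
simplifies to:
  $\neg d \wedge \left(q \vee \neg t\right) \wedge \left(t \vee \neg q\right)$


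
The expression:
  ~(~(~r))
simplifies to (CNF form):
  ~r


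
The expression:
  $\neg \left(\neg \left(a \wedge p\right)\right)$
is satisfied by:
  {a: True, p: True}


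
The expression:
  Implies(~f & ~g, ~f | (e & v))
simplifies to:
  True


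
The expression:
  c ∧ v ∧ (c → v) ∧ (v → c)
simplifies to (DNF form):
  c ∧ v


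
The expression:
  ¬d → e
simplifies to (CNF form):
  d ∨ e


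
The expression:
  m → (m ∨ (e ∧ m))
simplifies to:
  True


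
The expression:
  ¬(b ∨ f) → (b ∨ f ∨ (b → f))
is always true.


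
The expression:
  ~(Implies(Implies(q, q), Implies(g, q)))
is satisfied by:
  {g: True, q: False}


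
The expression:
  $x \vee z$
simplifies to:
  $x \vee z$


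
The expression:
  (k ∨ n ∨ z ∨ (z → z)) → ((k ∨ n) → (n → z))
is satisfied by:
  {z: True, n: False}
  {n: False, z: False}
  {n: True, z: True}


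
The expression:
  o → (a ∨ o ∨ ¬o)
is always true.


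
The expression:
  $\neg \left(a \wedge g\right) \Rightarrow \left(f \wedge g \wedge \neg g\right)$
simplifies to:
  $a \wedge g$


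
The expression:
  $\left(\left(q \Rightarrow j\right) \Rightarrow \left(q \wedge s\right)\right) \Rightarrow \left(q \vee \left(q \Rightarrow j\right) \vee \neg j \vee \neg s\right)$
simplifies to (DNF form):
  $\text{True}$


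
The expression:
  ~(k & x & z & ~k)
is always true.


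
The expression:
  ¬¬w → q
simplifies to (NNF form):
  q ∨ ¬w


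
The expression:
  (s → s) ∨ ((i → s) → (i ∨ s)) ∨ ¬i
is always true.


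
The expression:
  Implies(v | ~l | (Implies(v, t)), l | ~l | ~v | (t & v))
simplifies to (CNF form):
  True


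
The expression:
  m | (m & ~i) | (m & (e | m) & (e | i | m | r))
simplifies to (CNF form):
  m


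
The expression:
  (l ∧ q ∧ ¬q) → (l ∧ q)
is always true.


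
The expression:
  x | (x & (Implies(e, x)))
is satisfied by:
  {x: True}


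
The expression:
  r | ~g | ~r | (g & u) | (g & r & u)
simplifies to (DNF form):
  True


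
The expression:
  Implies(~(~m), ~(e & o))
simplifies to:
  ~e | ~m | ~o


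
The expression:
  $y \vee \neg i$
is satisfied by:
  {y: True, i: False}
  {i: False, y: False}
  {i: True, y: True}


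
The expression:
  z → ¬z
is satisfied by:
  {z: False}


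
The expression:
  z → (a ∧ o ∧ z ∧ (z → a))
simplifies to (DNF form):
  (a ∧ o) ∨ ¬z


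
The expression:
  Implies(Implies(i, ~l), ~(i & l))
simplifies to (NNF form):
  True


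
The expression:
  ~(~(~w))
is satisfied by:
  {w: False}


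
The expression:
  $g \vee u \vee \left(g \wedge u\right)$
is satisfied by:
  {g: True, u: True}
  {g: True, u: False}
  {u: True, g: False}


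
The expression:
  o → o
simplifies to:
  True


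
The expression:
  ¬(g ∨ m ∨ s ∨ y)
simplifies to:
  ¬g ∧ ¬m ∧ ¬s ∧ ¬y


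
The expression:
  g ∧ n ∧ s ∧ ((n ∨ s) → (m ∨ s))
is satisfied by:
  {g: True, s: True, n: True}


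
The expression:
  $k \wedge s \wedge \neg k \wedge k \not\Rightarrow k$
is never true.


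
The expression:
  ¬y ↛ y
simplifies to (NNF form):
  True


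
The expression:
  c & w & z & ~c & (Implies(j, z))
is never true.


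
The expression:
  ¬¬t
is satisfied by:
  {t: True}


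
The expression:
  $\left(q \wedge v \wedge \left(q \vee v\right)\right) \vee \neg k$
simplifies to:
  $\left(q \wedge v\right) \vee \neg k$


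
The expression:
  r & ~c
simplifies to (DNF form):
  r & ~c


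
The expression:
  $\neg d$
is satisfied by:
  {d: False}


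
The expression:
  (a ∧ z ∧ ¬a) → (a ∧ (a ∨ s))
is always true.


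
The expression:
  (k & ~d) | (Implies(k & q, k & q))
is always true.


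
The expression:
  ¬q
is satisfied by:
  {q: False}


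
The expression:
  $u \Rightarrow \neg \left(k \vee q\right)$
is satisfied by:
  {q: False, u: False, k: False}
  {k: True, q: False, u: False}
  {q: True, k: False, u: False}
  {k: True, q: True, u: False}
  {u: True, k: False, q: False}


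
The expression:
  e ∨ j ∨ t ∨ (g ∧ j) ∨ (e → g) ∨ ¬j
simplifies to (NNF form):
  True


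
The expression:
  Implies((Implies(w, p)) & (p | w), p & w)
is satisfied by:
  {w: True, p: False}
  {p: False, w: False}
  {p: True, w: True}


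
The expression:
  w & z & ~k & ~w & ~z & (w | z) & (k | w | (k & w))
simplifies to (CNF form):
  False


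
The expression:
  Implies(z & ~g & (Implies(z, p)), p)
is always true.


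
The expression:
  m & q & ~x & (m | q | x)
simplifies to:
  m & q & ~x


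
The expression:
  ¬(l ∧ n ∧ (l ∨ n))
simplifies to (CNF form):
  ¬l ∨ ¬n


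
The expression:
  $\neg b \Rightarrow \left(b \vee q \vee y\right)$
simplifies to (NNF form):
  $b \vee q \vee y$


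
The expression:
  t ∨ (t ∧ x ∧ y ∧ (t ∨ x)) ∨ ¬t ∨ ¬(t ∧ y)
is always true.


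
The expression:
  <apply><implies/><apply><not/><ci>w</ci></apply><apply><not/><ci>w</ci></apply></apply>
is always true.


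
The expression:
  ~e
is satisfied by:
  {e: False}


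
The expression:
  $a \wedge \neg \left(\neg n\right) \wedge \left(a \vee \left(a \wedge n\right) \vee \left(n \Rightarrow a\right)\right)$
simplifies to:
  $a \wedge n$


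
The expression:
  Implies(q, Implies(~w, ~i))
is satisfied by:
  {w: True, q: False, i: False}
  {w: False, q: False, i: False}
  {i: True, w: True, q: False}
  {i: True, w: False, q: False}
  {q: True, w: True, i: False}
  {q: True, w: False, i: False}
  {q: True, i: True, w: True}


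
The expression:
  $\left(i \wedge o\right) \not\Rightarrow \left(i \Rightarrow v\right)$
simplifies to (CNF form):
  $i \wedge o \wedge \neg v$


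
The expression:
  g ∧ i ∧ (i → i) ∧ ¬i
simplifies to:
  False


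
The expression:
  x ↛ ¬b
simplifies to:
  b ∧ x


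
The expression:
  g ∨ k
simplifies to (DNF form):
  g ∨ k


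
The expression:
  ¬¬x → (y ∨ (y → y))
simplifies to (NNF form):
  True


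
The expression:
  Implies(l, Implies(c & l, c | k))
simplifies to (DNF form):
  True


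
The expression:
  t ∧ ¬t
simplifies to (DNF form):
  False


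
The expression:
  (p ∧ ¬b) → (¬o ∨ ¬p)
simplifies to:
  b ∨ ¬o ∨ ¬p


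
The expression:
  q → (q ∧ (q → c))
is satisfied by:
  {c: True, q: False}
  {q: False, c: False}
  {q: True, c: True}


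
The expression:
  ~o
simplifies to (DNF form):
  ~o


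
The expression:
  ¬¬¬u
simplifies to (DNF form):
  ¬u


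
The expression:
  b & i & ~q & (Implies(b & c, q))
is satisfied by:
  {i: True, b: True, q: False, c: False}


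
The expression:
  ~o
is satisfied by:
  {o: False}


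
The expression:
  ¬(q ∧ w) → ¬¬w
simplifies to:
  w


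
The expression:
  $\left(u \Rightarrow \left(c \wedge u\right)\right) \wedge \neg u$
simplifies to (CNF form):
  $\neg u$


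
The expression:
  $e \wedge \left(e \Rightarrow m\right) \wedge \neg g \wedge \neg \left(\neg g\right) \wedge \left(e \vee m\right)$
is never true.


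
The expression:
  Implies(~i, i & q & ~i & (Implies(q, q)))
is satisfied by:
  {i: True}


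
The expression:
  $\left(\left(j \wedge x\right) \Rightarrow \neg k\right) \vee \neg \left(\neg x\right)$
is always true.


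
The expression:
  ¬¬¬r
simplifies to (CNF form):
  ¬r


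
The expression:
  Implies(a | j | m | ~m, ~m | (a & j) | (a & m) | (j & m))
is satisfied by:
  {a: True, j: True, m: False}
  {a: True, j: False, m: False}
  {j: True, a: False, m: False}
  {a: False, j: False, m: False}
  {a: True, m: True, j: True}
  {a: True, m: True, j: False}
  {m: True, j: True, a: False}


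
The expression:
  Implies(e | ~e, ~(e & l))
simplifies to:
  ~e | ~l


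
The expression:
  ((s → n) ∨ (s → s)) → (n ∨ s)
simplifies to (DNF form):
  n ∨ s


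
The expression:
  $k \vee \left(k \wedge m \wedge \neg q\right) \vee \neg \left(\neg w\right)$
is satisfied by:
  {k: True, w: True}
  {k: True, w: False}
  {w: True, k: False}


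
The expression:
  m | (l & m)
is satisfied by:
  {m: True}


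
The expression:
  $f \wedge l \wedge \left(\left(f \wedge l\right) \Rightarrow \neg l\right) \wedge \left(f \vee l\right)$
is never true.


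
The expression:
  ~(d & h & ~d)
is always true.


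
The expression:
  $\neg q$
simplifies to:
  $\neg q$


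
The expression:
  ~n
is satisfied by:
  {n: False}


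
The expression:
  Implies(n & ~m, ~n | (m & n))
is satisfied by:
  {m: True, n: False}
  {n: False, m: False}
  {n: True, m: True}


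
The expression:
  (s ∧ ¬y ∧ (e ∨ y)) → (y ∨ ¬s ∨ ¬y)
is always true.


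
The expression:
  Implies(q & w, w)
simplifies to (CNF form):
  True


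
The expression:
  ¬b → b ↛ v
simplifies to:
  b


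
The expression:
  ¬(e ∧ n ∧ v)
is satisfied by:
  {v: False, n: False, e: False}
  {e: True, v: False, n: False}
  {n: True, v: False, e: False}
  {e: True, n: True, v: False}
  {v: True, e: False, n: False}
  {e: True, v: True, n: False}
  {n: True, v: True, e: False}


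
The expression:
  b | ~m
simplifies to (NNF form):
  b | ~m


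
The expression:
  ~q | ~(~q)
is always true.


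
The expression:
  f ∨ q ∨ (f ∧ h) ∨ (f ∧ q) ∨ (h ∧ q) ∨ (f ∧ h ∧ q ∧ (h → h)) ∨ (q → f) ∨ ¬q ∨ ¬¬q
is always true.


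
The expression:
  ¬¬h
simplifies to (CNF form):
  h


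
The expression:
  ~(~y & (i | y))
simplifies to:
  y | ~i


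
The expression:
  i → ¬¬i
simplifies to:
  True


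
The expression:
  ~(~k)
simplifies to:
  k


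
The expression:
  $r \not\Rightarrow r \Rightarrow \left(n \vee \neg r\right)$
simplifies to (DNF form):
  $\text{True}$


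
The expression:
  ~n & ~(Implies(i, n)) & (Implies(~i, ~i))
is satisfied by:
  {i: True, n: False}


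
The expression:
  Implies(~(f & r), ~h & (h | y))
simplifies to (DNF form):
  (f & r) | (y & ~h) | (f & r & y) | (f & r & ~h) | (f & y & ~h) | (r & y & ~h) | (f & r & y & ~h)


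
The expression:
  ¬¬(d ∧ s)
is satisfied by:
  {s: True, d: True}


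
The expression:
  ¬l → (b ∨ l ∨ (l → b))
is always true.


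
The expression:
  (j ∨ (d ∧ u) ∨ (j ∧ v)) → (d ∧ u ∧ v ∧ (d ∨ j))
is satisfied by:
  {v: True, u: False, j: False, d: False}
  {v: False, u: False, j: False, d: False}
  {d: True, v: True, u: False, j: False}
  {d: True, v: False, u: False, j: False}
  {u: True, v: True, d: False, j: False}
  {u: True, v: False, d: False, j: False}
  {u: True, d: True, v: True, j: False}
  {j: True, d: True, u: True, v: True}


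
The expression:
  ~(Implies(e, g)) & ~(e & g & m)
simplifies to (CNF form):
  e & ~g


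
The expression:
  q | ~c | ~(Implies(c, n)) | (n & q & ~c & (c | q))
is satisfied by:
  {q: True, c: False, n: False}
  {c: False, n: False, q: False}
  {n: True, q: True, c: False}
  {n: True, c: False, q: False}
  {q: True, c: True, n: False}
  {c: True, q: False, n: False}
  {n: True, c: True, q: True}
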